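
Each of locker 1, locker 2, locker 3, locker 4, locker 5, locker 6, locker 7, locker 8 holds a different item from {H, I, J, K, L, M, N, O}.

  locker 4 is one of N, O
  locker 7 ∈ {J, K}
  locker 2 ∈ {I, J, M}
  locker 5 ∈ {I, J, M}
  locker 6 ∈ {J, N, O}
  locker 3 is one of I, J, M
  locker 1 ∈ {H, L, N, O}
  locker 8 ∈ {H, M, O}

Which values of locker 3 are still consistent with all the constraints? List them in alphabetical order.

I, J, M

Among the 8 variables, K fits only locker 7 (and all 8 values in {H, I, J, K, L, M, N, O} must be used), so locker 7 = K.
The 7 still-open variables together cover exactly {H, I, J, L, M, N, O} — 7 values for 7 variables — and L appears only in locker 1's list, so locker 1 = L.
Among the 6 still-open variables, H fits only locker 8 (and all 6 values in {H, I, J, M, N, O} must be used), so locker 8 = H.
locker 2, locker 3, locker 5 share exactly the 3 values {I, J, M}; by pigeonhole those values go to them, so strike I, J, M from locker 6.
No further eliminations apply; locker 3 can still be any of I, J, M.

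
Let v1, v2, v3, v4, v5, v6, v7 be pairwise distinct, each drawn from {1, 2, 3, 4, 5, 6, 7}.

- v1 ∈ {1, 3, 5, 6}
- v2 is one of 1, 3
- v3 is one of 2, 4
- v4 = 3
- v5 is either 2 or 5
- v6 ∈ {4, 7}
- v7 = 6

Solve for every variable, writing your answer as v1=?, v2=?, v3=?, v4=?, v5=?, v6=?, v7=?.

v4's domain is down to {3}, so v4 = 3. Strike 3 from v1, v2.
That leaves v7 = 6. So v1 can't be 6.
v2 has just one choice, so v2 = 1. Eliminate 1 elsewhere: v1.
v1 has just one choice, so v1 = 5. Strike 5 from v5.
v5 has just one choice, so v5 = 2. Strike 2 from v3.
v3 must be 4 (only option left). Remove 4 from v6.
v6 has just one choice, so v6 = 7.

v1=5, v2=1, v3=4, v4=3, v5=2, v6=7, v7=6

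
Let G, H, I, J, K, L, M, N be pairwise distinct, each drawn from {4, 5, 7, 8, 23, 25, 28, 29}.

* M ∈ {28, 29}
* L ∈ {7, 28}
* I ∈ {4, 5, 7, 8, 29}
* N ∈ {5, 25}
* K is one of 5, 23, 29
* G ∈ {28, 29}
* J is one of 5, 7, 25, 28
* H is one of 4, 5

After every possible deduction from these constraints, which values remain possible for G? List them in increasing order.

28, 29

Among the 8 variables, 8 fits only I (and all 8 values in {4, 5, 7, 8, 23, 25, 28, 29} must be used), so I = 8.
Among the 7 still-open variables, 4 fits only H (and all 7 values in {4, 5, 7, 23, 25, 28, 29} must be used), so H = 4.
Among the 6 still-open variables, 23 fits only K (and all 6 values in {5, 7, 23, 25, 28, 29} must be used), so K = 23.
The 2 variables G and M are confined to {28, 29}, which locks those values in; drop them from J, L.
L's domain is down to {7}, so L = 7. So J can't be 7.
No further eliminations apply; G can still be any of 28, 29.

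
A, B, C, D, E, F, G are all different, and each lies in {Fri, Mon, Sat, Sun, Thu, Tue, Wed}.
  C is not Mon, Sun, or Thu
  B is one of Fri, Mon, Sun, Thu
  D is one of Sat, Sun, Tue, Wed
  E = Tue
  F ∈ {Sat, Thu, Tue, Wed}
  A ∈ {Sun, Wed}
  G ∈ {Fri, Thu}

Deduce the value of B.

Mon

E's domain is down to {Tue}, so E = Tue. So C, D, F can't be Tue.
The 6 still-open variables together cover exactly {Fri, Mon, Sat, Sun, Thu, Wed} — 6 values for 6 variables — and Mon appears only in B's list, so B = Mon.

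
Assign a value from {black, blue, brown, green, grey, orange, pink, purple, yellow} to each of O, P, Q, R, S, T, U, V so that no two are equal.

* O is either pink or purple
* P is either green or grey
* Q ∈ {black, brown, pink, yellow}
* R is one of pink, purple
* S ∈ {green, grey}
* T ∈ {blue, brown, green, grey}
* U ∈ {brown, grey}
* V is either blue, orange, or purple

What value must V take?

O and R between them cover only {pink, purple} — a naked pair. Remove those values from Q, V.
P and S share exactly the 2 values {green, grey}; by pigeonhole those values go to them, so strike green, grey from T, U.
U must be brown (only option left). Remove brown from Q, T.
T's domain is down to {blue}, so T = blue. Strike blue from V.
So V = orange.

orange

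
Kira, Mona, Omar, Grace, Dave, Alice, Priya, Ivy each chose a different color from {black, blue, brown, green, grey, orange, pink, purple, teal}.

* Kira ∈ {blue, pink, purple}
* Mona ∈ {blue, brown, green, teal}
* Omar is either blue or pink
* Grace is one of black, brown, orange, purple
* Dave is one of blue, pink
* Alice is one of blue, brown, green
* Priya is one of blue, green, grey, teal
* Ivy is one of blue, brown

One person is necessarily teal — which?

Mona

Omar and Dave between them cover only {blue, pink} — a naked pair. Remove those values from Kira, Mona, Alice, Priya, Ivy.
Kira has just one choice, so Kira = purple. Eliminate purple elsewhere: Grace.
Ivy has just one choice, so Ivy = brown. Strike brown from Mona, Grace, Alice.
Alice has just one choice, so Alice = green. So Mona, Priya can't be green.
So teal goes to Mona.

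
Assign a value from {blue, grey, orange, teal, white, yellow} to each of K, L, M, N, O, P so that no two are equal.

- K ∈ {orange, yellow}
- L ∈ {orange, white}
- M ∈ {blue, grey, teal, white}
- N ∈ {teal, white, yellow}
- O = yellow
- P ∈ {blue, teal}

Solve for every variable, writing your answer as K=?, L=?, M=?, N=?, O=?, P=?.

O's domain is down to {yellow}, so O = yellow. Eliminate yellow elsewhere: K, N.
K's domain is down to {orange}, so K = orange. Strike orange from L.
That leaves L = white. Strike white from M, N.
N's domain is down to {teal}, so N = teal. Remove teal from M, P.
P has just one choice, so P = blue. So M can't be blue.
That leaves M = grey.

K=orange, L=white, M=grey, N=teal, O=yellow, P=blue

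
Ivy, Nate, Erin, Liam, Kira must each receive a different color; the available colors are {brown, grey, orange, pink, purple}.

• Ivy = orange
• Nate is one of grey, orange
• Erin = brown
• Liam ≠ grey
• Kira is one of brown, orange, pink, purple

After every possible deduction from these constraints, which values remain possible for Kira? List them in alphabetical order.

Ivy has just one choice, so Ivy = orange. Eliminate orange elsewhere: Nate, Liam, Kira.
Nate has just one choice, so Nate = grey.
Erin must be brown (only option left). Strike brown from Liam, Kira.
No further eliminations apply; Kira can still be any of pink, purple.

pink, purple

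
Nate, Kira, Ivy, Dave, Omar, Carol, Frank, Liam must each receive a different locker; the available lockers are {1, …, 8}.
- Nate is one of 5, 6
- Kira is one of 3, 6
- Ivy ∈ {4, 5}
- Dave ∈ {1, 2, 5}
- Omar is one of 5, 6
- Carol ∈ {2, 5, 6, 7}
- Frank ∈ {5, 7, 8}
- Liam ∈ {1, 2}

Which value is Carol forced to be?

7

The 8 variables together cover exactly {1, 2, 3, 4, 5, 6, 7, 8} — 8 values for 8 variables — and 3 appears only in Kira's list, so Kira = 3.
The 7 still-open variables draw from only 7 values {1, 2, 4, 5, 6, 7, 8}, so each is used; only Ivy can be 4, hence Ivy = 4.
The 6 still-open variables together cover exactly {1, 2, 5, 6, 7, 8} — 6 values for 6 variables — and 8 appears only in Frank's list, so Frank = 8.
The 5 still-open variables draw from only 5 values {1, 2, 5, 6, 7}, so each is used; only Carol can be 7, hence Carol = 7.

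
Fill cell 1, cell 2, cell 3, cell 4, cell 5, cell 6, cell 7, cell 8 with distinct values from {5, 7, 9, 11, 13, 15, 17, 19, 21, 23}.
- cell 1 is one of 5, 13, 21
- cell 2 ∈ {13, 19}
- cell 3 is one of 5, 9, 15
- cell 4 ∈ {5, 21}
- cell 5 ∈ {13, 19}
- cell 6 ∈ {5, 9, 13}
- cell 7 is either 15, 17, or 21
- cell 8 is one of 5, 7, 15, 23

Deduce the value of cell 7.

cell 2 and cell 5 between them cover only {13, 19} — a naked pair. Remove those values from cell 1, cell 6.
The 2 variables cell 1 and cell 4 are confined to {5, 21}, which locks those values in; drop them from cell 3, cell 6, cell 7, cell 8.
cell 6's domain is down to {9}, so cell 6 = 9. Eliminate 9 elsewhere: cell 3.
cell 3 has just one choice, so cell 3 = 15. Remove 15 from cell 7, cell 8.
So cell 7 = 17.

17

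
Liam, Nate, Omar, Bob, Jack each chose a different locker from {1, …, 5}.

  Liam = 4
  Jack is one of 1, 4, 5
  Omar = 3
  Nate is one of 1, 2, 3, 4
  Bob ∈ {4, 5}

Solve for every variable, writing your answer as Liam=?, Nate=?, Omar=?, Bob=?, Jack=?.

Liam has just one choice, so Liam = 4. Strike 4 from Nate, Bob, Jack.
That leaves Omar = 3. Remove 3 from Nate.
Bob must be 5 (only option left). Eliminate 5 elsewhere: Jack.
Jack's domain is down to {1}, so Jack = 1. Remove 1 from Nate.
Nate must be 2 (only option left).

Liam=4, Nate=2, Omar=3, Bob=5, Jack=1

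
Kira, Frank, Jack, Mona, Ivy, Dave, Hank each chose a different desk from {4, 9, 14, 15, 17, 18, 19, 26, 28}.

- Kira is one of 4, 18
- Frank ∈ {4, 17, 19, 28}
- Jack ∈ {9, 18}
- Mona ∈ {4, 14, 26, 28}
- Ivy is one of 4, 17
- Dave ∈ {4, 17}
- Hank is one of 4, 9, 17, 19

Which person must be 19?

Ivy and Dave between them cover only {4, 17} — a naked pair. Remove those values from Kira, Frank, Mona, Hank.
Kira has just one choice, so Kira = 18. Remove 18 from Jack.
Jack has just one choice, so Jack = 9. Eliminate 9 elsewhere: Hank.
So 19 goes to Hank.

Hank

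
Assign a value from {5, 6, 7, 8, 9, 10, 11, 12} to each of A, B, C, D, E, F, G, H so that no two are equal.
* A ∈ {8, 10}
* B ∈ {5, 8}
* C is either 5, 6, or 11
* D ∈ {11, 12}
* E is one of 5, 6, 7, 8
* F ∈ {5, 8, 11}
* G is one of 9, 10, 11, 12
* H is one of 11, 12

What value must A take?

The 8 variables together cover exactly {5, 6, 7, 8, 9, 10, 11, 12} — 8 values for 8 variables — and 7 appears only in E's list, so E = 7.
The 7 still-open variables draw from only 7 values {5, 6, 8, 9, 10, 11, 12}, so each is used; only C can be 6, hence C = 6.
The 6 still-open variables together cover exactly {5, 8, 9, 10, 11, 12} — 6 values for 6 variables — and 9 appears only in G's list, so G = 9.
The 5 still-open variables draw from only 5 values {5, 8, 10, 11, 12}, so each is used; only A can be 10, hence A = 10.

10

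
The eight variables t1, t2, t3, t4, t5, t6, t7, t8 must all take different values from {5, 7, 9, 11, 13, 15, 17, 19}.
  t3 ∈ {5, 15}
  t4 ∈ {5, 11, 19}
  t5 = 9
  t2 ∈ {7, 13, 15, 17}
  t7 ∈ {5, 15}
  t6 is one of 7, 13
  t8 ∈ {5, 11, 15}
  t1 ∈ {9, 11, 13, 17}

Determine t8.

t5 has just one choice, so t5 = 9. Remove 9 from t1.
The 7 still-open variables draw from only 7 values {5, 7, 11, 13, 15, 17, 19}, so each is used; only t4 can be 19, hence t4 = 19.
The 2 variables t3 and t7 are confined to {5, 15}, which locks those values in; drop them from t2, t8.
So t8 = 11.

11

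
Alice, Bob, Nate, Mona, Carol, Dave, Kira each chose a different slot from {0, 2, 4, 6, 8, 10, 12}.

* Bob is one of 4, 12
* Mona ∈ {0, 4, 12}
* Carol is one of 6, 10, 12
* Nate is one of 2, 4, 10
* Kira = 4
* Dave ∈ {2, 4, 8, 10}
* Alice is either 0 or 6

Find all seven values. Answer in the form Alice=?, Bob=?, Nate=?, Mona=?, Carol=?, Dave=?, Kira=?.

Alice=6, Bob=12, Nate=2, Mona=0, Carol=10, Dave=8, Kira=4

Kira has just one choice, so Kira = 4. So Bob, Nate, Mona, Dave can't be 4.
Bob has just one choice, so Bob = 12. Eliminate 12 elsewhere: Mona, Carol.
Mona's domain is down to {0}, so Mona = 0. Strike 0 from Alice.
Alice's domain is down to {6}, so Alice = 6. Eliminate 6 elsewhere: Carol.
That leaves Carol = 10. Strike 10 from Nate, Dave.
Nate's domain is down to {2}, so Nate = 2. Remove 2 from Dave.
Dave has just one choice, so Dave = 8.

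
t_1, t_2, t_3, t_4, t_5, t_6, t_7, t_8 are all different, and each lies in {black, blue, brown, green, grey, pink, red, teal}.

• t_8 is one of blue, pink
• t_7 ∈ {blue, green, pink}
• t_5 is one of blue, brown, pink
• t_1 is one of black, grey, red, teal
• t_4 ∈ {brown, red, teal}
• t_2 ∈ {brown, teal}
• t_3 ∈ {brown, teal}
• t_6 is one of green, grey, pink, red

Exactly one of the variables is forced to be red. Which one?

t_4

Among the 8 variables, black fits only t_1 (and all 8 values in {black, blue, brown, green, grey, pink, red, teal} must be used), so t_1 = black.
The 7 still-open variables draw from only 7 values {blue, brown, green, grey, pink, red, teal}, so each is used; only t_6 can be grey, hence t_6 = grey.
The 6 still-open variables together cover exactly {blue, brown, green, pink, red, teal} — 6 values for 6 variables — and green appears only in t_7's list, so t_7 = green.
The 5 still-open variables together cover exactly {blue, brown, pink, red, teal} — 5 values for 5 variables — and red appears only in t_4's list, so t_4 = red.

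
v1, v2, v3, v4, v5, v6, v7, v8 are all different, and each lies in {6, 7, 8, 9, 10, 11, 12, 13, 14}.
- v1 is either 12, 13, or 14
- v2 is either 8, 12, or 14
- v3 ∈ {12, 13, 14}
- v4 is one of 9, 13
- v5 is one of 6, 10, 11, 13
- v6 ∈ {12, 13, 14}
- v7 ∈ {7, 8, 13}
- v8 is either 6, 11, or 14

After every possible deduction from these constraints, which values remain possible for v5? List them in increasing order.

The 3 variables v1, v3, v6 are confined to {12, 13, 14}, which locks those values in; drop them from v2, v4, v5, v7, v8.
v2 has just one choice, so v2 = 8. So v7 can't be 8.
v4's domain is down to {9}, so v4 = 9.
v7 has just one choice, so v7 = 7.
No further eliminations apply; v5 can still be any of 6, 10, 11.

6, 10, 11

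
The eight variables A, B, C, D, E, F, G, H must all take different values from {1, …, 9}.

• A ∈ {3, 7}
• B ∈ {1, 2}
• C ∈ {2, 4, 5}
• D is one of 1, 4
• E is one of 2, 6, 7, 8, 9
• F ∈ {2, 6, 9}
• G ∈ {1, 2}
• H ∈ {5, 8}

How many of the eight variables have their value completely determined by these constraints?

3

The 2 variables B and G are confined to {1, 2}, which locks those values in; drop them from C, D, E, F.
D must be 4 (only option left). So C can't be 4.
C has just one choice, so C = 5. Remove 5 from H.
H's domain is down to {8}, so H = 8. So E can't be 8.
Determined: C=5, D=4, H=8. The other variables each still have more than one consistent value. That makes 3.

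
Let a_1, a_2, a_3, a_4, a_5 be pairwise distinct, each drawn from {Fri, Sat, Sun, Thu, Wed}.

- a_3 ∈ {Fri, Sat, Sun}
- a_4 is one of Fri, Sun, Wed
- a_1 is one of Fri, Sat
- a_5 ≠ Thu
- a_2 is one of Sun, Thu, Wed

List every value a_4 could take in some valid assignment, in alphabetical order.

The 5 variables draw from only 5 values {Fri, Sat, Sun, Thu, Wed}, so each is used; only a_2 can be Thu, hence a_2 = Thu.
No further eliminations apply; a_4 can still be any of Fri, Sun, Wed.

Fri, Sun, Wed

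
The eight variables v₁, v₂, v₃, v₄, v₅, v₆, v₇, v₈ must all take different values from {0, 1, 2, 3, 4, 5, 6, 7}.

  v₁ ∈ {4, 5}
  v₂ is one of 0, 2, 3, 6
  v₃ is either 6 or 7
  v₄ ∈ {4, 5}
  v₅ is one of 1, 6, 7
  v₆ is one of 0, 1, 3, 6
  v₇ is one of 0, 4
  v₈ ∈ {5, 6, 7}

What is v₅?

1

The 8 variables together cover exactly {0, 1, 2, 3, 4, 5, 6, 7} — 8 values for 8 variables — and 2 appears only in v₂'s list, so v₂ = 2.
Among the 7 still-open variables, 3 fits only v₆ (and all 7 values in {0, 1, 3, 4, 5, 6, 7} must be used), so v₆ = 3.
Among the 6 still-open variables, 0 fits only v₇ (and all 6 values in {0, 1, 4, 5, 6, 7} must be used), so v₇ = 0.
Among the 5 still-open variables, 1 fits only v₅ (and all 5 values in {1, 4, 5, 6, 7} must be used), so v₅ = 1.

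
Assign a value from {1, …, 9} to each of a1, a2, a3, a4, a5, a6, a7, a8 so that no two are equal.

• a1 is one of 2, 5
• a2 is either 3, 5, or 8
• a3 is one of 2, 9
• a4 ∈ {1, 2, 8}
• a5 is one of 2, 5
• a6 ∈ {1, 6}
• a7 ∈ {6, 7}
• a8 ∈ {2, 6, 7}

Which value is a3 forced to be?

The 8 variables together cover exactly {1, 2, 3, 5, 6, 7, 8, 9} — 8 values for 8 variables — and 3 appears only in a2's list, so a2 = 3.
Among the 7 still-open variables, 8 fits only a4 (and all 7 values in {1, 2, 5, 6, 7, 8, 9} must be used), so a4 = 8.
The 6 still-open variables draw from only 6 values {1, 2, 5, 6, 7, 9}, so each is used; only a6 can be 1, hence a6 = 1.
The 5 still-open variables draw from only 5 values {2, 5, 6, 7, 9}, so each is used; only a3 can be 9, hence a3 = 9.

9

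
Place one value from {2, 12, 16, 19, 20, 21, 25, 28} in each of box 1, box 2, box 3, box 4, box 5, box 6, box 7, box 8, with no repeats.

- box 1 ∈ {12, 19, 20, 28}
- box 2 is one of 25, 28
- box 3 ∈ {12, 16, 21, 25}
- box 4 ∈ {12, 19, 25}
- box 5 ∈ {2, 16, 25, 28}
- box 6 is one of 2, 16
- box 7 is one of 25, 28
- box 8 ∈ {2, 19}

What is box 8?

The 8 variables together cover exactly {2, 12, 16, 19, 20, 21, 25, 28} — 8 values for 8 variables — and 20 appears only in box 1's list, so box 1 = 20.
The 7 still-open variables together cover exactly {2, 12, 16, 19, 21, 25, 28} — 7 values for 7 variables — and 21 appears only in box 3's list, so box 3 = 21.
The 6 still-open variables together cover exactly {2, 12, 16, 19, 25, 28} — 6 values for 6 variables — and 12 appears only in box 4's list, so box 4 = 12.
The 5 still-open variables draw from only 5 values {2, 16, 19, 25, 28}, so each is used; only box 8 can be 19, hence box 8 = 19.

19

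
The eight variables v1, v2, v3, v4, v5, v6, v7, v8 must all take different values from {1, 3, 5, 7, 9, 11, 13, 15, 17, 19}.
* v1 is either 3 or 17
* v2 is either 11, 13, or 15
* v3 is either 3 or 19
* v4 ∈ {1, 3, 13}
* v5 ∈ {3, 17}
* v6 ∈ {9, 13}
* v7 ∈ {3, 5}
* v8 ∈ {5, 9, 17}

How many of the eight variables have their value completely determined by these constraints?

5

v1 and v5 between them cover only {3, 17} — a naked pair. Remove those values from v3, v4, v7, v8.
v3 must be 19 (only option left).
v7 must be 5 (only option left). Remove 5 from v8.
v8 must be 9 (only option left). Strike 9 from v6.
That leaves v6 = 13. Strike 13 from v2, v4.
v4's domain is down to {1}, so v4 = 1.
Determined: v3=19, v4=1, v6=13, v7=5, v8=9. The other variables each still have more than one consistent value. That makes 5.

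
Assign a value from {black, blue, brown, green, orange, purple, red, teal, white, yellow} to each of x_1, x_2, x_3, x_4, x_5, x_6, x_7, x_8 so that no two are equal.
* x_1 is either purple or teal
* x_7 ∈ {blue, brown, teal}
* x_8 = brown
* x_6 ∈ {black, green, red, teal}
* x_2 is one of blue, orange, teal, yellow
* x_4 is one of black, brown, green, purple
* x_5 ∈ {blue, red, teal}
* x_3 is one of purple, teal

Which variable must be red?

x_5

x_8 must be brown (only option left). Eliminate brown elsewhere: x_4, x_7.
x_1 and x_3 between them cover only {purple, teal} — a naked pair. Remove those values from x_2, x_4, x_5, x_6, x_7.
That leaves x_7 = blue. Eliminate blue elsewhere: x_2, x_5.
So red goes to x_5.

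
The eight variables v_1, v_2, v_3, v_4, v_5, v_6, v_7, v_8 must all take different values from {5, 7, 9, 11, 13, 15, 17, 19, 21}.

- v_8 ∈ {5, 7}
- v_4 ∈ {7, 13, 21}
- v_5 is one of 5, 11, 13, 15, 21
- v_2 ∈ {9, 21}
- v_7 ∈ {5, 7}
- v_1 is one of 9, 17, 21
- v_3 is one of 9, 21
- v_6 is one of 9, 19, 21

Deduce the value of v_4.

13

v_2 and v_3 share exactly the 2 values {9, 21}; by pigeonhole those values go to them, so strike 9, 21 from v_1, v_4, v_5, v_6.
v_1 has just one choice, so v_1 = 17.
v_6's domain is down to {19}, so v_6 = 19.
v_7 and v_8 share exactly the 2 values {5, 7}; by pigeonhole those values go to them, so strike 5, 7 from v_4, v_5.
So v_4 = 13.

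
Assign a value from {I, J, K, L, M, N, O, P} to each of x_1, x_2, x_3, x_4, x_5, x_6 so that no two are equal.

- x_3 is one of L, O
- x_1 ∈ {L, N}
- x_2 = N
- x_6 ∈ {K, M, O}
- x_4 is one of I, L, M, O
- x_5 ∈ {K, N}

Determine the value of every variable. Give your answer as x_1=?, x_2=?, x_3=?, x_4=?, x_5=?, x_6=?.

x_2 has just one choice, so x_2 = N. Eliminate N elsewhere: x_1, x_5.
x_5's domain is down to {K}, so x_5 = K. So x_6 can't be K.
That leaves x_1 = L. So x_3, x_4 can't be L.
x_3 has just one choice, so x_3 = O. So x_4, x_6 can't be O.
x_6 has just one choice, so x_6 = M. Remove M from x_4.
x_4's domain is down to {I}, so x_4 = I.

x_1=L, x_2=N, x_3=O, x_4=I, x_5=K, x_6=M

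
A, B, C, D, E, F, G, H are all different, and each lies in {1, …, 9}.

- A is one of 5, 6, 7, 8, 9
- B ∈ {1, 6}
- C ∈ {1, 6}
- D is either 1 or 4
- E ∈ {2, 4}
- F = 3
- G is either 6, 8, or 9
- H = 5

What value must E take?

F's domain is down to {3}, so F = 3.
H has just one choice, so H = 5. Eliminate 5 elsewhere: A.
The 2 variables B and C are confined to {1, 6}, which locks those values in; drop them from A, D, G.
D has just one choice, so D = 4. Strike 4 from E.
So E = 2.

2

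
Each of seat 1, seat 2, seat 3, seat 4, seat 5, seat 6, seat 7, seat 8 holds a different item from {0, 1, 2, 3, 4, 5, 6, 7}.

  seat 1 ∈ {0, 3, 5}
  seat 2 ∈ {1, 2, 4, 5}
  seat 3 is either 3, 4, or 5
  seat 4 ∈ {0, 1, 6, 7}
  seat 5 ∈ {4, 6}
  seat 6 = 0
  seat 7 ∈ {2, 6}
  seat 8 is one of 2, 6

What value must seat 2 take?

1

seat 6's domain is down to {0}, so seat 6 = 0. Eliminate 0 elsewhere: seat 1, seat 4.
The 7 still-open variables together cover exactly {1, 2, 3, 4, 5, 6, 7} — 7 values for 7 variables — and 7 appears only in seat 4's list, so seat 4 = 7.
The 6 still-open variables together cover exactly {1, 2, 3, 4, 5, 6} — 6 values for 6 variables — and 1 appears only in seat 2's list, so seat 2 = 1.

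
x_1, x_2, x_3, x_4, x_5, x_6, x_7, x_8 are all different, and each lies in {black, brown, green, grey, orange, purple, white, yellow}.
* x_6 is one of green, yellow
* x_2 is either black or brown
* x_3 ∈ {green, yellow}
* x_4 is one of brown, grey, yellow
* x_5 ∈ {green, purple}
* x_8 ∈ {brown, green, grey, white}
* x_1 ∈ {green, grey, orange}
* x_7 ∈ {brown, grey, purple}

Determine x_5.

Among the 8 variables, black fits only x_2 (and all 8 values in {black, brown, green, grey, orange, purple, white, yellow} must be used), so x_2 = black.
Among the 7 still-open variables, orange fits only x_1 (and all 7 values in {brown, green, grey, orange, purple, white, yellow} must be used), so x_1 = orange.
The 6 still-open variables together cover exactly {brown, green, grey, purple, white, yellow} — 6 values for 6 variables — and white appears only in x_8's list, so x_8 = white.
x_3 and x_6 share exactly the 2 values {green, yellow}; by pigeonhole those values go to them, so strike green, yellow from x_4, x_5.
So x_5 = purple.

purple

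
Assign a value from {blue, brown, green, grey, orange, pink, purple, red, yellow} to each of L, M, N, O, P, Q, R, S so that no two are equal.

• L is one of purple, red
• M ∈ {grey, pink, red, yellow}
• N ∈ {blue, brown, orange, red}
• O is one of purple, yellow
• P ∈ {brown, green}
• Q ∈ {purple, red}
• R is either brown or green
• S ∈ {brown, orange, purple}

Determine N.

blue

L and Q share exactly the 2 values {purple, red}; by pigeonhole those values go to them, so strike purple, red from M, N, O, S.
O's domain is down to {yellow}, so O = yellow. Eliminate yellow elsewhere: M.
P and R share exactly the 2 values {brown, green}; by pigeonhole those values go to them, so strike brown, green from N, S.
S must be orange (only option left). Remove orange from N.
So N = blue.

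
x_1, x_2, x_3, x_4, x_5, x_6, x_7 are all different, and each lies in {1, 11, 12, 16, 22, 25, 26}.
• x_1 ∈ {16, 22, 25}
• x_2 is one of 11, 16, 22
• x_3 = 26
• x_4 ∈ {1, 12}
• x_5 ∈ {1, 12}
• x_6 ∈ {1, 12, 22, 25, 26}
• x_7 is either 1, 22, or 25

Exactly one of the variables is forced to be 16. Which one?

x_1

x_3 has just one choice, so x_3 = 26. So x_6 can't be 26.
The 6 still-open variables draw from only 6 values {1, 11, 12, 16, 22, 25}, so each is used; only x_2 can be 11, hence x_2 = 11.
The 5 still-open variables draw from only 5 values {1, 12, 16, 22, 25}, so each is used; only x_1 can be 16, hence x_1 = 16.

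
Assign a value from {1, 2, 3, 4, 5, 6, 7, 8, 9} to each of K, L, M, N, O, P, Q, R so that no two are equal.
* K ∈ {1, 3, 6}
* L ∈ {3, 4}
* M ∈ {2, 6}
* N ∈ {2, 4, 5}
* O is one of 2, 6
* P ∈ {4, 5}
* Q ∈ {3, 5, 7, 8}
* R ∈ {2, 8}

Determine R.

8

The 8 variables together cover exactly {1, 2, 3, 4, 5, 6, 7, 8} — 8 values for 8 variables — and 1 appears only in K's list, so K = 1.
The 7 still-open variables draw from only 7 values {2, 3, 4, 5, 6, 7, 8}, so each is used; only Q can be 7, hence Q = 7.
Among the 6 still-open variables, 3 fits only L (and all 6 values in {2, 3, 4, 5, 6, 8} must be used), so L = 3.
The 5 still-open variables draw from only 5 values {2, 4, 5, 6, 8}, so each is used; only R can be 8, hence R = 8.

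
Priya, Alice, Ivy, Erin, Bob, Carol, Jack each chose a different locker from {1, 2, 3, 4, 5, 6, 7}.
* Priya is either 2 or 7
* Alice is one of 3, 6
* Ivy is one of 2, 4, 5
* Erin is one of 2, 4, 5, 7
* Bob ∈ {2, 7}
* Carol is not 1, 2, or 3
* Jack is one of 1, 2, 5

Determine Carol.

6

The 7 variables together cover exactly {1, 2, 3, 4, 5, 6, 7} — 7 values for 7 variables — and 1 appears only in Jack's list, so Jack = 1.
The 6 still-open variables together cover exactly {2, 3, 4, 5, 6, 7} — 6 values for 6 variables — and 3 appears only in Alice's list, so Alice = 3.
The 5 still-open variables together cover exactly {2, 4, 5, 6, 7} — 5 values for 5 variables — and 6 appears only in Carol's list, so Carol = 6.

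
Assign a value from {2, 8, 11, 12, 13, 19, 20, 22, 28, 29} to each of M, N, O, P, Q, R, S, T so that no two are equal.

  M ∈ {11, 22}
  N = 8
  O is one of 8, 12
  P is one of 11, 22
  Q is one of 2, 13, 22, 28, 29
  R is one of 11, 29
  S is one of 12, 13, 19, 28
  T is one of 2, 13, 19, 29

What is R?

N's domain is down to {8}, so N = 8. So O can't be 8.
O's domain is down to {12}, so O = 12. Remove 12 from S.
The 2 variables M and P are confined to {11, 22}, which locks those values in; drop them from Q, R.
So R = 29.

29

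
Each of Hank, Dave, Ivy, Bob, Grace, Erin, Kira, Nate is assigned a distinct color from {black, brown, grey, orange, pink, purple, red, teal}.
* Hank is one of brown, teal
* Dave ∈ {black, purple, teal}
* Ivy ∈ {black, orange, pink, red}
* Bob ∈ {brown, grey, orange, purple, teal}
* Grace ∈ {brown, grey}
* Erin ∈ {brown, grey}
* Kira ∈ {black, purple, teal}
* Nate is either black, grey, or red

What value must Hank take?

teal

The 8 variables draw from only 8 values {black, brown, grey, orange, pink, purple, red, teal}, so each is used; only Ivy can be pink, hence Ivy = pink.
Among the 7 still-open variables, orange fits only Bob (and all 7 values in {black, brown, grey, orange, purple, red, teal} must be used), so Bob = orange.
The 6 still-open variables draw from only 6 values {black, brown, grey, purple, red, teal}, so each is used; only Nate can be red, hence Nate = red.
The 2 variables Grace and Erin are confined to {brown, grey}, which locks those values in; drop them from Hank.
So Hank = teal.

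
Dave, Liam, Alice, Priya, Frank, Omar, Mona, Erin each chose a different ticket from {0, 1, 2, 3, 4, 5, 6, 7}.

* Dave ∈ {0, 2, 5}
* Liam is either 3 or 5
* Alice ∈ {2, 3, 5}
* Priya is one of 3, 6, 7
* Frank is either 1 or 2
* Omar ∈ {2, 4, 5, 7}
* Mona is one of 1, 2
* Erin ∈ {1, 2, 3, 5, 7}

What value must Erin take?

7

Among the 8 variables, 0 fits only Dave (and all 8 values in {0, 1, 2, 3, 4, 5, 6, 7} must be used), so Dave = 0.
The 7 still-open variables draw from only 7 values {1, 2, 3, 4, 5, 6, 7}, so each is used; only Omar can be 4, hence Omar = 4.
The 6 still-open variables draw from only 6 values {1, 2, 3, 5, 6, 7}, so each is used; only Priya can be 6, hence Priya = 6.
Among the 5 still-open variables, 7 fits only Erin (and all 5 values in {1, 2, 3, 5, 7} must be used), so Erin = 7.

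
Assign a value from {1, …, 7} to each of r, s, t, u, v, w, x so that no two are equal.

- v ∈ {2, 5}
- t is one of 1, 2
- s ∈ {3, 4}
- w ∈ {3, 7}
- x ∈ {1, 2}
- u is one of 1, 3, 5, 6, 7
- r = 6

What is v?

r's domain is down to {6}, so r = 6. Remove 6 from u.
The 6 still-open variables draw from only 6 values {1, 2, 3, 4, 5, 7}, so each is used; only s can be 4, hence s = 4.
The 2 variables t and x are confined to {1, 2}, which locks those values in; drop them from u, v.
So v = 5.

5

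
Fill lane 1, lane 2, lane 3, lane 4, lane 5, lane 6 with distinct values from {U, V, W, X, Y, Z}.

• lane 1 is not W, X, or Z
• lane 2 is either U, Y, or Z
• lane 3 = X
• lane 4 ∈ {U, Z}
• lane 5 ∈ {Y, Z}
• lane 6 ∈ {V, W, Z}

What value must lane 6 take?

lane 3's domain is down to {X}, so lane 3 = X.
The 5 still-open variables draw from only 5 values {U, V, W, Y, Z}, so each is used; only lane 6 can be W, hence lane 6 = W.

W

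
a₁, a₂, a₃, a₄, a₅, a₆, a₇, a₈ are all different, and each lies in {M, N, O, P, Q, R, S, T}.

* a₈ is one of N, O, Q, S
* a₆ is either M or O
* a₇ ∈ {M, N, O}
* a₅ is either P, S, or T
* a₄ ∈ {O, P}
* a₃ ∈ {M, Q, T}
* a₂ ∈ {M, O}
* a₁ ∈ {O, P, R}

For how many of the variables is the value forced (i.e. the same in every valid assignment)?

The 8 variables draw from only 8 values {M, N, O, P, Q, R, S, T}, so each is used; only a₁ can be R, hence a₁ = R.
The 2 variables a₂ and a₆ are confined to {M, O}, which locks those values in; drop them from a₃, a₄, a₇, a₈.
That leaves a₄ = P. Eliminate P elsewhere: a₅.
That leaves a₇ = N. So a₈ can't be N.
Determined: a₁=R, a₄=P, a₇=N. The other variables each still have more than one consistent value. That makes 3.

3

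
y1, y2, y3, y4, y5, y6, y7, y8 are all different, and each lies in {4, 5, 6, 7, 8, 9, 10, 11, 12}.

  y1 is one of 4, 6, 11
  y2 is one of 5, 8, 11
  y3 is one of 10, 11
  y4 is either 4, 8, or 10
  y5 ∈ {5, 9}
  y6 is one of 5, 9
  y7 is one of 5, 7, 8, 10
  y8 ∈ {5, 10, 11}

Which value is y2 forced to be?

8

Among the 8 variables, 6 fits only y1 (and all 8 values in {4, 5, 6, 7, 8, 9, 10, 11} must be used), so y1 = 6.
The 7 still-open variables together cover exactly {4, 5, 7, 8, 9, 10, 11} — 7 values for 7 variables — and 4 appears only in y4's list, so y4 = 4.
The 6 still-open variables together cover exactly {5, 7, 8, 9, 10, 11} — 6 values for 6 variables — and 7 appears only in y7's list, so y7 = 7.
The 5 still-open variables together cover exactly {5, 8, 9, 10, 11} — 5 values for 5 variables — and 8 appears only in y2's list, so y2 = 8.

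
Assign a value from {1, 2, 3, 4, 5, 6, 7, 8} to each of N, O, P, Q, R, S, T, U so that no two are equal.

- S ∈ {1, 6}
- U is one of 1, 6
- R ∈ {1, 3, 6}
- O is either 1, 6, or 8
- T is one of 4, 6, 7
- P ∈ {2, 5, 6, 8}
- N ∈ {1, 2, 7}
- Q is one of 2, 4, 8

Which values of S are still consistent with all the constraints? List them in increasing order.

1, 6

The 8 variables together cover exactly {1, 2, 3, 4, 5, 6, 7, 8} — 8 values for 8 variables — and 3 appears only in R's list, so R = 3.
The 7 still-open variables together cover exactly {1, 2, 4, 5, 6, 7, 8} — 7 values for 7 variables — and 5 appears only in P's list, so P = 5.
S and U between them cover only {1, 6} — a naked pair. Remove those values from N, O, T.
O's domain is down to {8}, so O = 8. Strike 8 from Q.
No further eliminations apply; S can still be any of 1, 6.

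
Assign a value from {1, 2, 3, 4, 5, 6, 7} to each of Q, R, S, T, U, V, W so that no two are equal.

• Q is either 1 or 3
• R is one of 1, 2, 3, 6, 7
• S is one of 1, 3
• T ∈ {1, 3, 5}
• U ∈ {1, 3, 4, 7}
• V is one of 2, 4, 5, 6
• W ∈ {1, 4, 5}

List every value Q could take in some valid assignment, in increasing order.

1, 3

The 2 variables Q and S are confined to {1, 3}, which locks those values in; drop them from R, T, U, W.
T has just one choice, so T = 5. Eliminate 5 elsewhere: V, W.
That leaves W = 4. Strike 4 from U, V.
That leaves U = 7. Eliminate 7 elsewhere: R.
No further eliminations apply; Q can still be any of 1, 3.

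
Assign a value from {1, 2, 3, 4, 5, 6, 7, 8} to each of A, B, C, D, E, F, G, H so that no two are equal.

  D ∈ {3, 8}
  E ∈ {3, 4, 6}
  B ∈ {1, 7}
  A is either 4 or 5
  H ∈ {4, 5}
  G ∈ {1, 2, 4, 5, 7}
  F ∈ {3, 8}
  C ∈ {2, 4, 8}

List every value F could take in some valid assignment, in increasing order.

The 8 variables together cover exactly {1, 2, 3, 4, 5, 6, 7, 8} — 8 values for 8 variables — and 6 appears only in E's list, so E = 6.
A and H between them cover only {4, 5} — a naked pair. Remove those values from C, G.
D and F between them cover only {3, 8} — a naked pair. Remove those values from C.
C's domain is down to {2}, so C = 2. Eliminate 2 elsewhere: G.
No further eliminations apply; F can still be any of 3, 8.

3, 8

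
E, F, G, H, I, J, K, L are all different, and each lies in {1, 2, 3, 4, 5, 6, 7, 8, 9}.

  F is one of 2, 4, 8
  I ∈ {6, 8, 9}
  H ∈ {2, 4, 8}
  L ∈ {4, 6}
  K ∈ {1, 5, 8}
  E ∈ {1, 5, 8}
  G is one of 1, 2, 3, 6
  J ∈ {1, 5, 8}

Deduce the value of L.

6

Among the 8 variables, 3 fits only G (and all 8 values in {1, 2, 3, 4, 5, 6, 8, 9} must be used), so G = 3.
The 7 still-open variables draw from only 7 values {1, 2, 4, 5, 6, 8, 9}, so each is used; only I can be 9, hence I = 9.
The 6 still-open variables together cover exactly {1, 2, 4, 5, 6, 8} — 6 values for 6 variables — and 6 appears only in L's list, so L = 6.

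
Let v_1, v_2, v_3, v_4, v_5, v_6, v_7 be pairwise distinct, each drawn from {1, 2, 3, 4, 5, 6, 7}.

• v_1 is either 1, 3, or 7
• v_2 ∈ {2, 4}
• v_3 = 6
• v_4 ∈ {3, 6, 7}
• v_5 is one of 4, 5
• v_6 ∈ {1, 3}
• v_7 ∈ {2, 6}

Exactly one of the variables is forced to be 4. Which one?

v_2

v_3 has just one choice, so v_3 = 6. Remove 6 from v_4, v_7.
v_7's domain is down to {2}, so v_7 = 2. Strike 2 from v_2.
So 4 goes to v_2.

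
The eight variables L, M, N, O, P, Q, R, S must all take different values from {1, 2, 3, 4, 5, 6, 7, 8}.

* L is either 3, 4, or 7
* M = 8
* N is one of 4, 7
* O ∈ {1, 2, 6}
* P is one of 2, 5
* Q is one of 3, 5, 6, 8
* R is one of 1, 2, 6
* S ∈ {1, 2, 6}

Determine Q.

3

M has just one choice, so M = 8. Remove 8 from Q.
O, R, S between them cover only {1, 2, 6} — a naked triple. Remove those values from P, Q.
P has just one choice, so P = 5. Eliminate 5 elsewhere: Q.
So Q = 3.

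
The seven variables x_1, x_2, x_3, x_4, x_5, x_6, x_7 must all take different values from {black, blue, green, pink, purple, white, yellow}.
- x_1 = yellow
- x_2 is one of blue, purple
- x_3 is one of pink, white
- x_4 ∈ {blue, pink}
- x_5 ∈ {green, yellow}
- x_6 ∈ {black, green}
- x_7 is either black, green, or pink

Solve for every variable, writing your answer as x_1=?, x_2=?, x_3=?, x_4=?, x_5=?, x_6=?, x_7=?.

x_1=yellow, x_2=purple, x_3=white, x_4=blue, x_5=green, x_6=black, x_7=pink

x_1 must be yellow (only option left). So x_5 can't be yellow.
That leaves x_5 = green. Strike green from x_6, x_7.
x_6's domain is down to {black}, so x_6 = black. Remove black from x_7.
That leaves x_7 = pink. So x_3, x_4 can't be pink.
x_3 must be white (only option left).
x_4 must be blue (only option left). Eliminate blue elsewhere: x_2.
x_2's domain is down to {purple}, so x_2 = purple.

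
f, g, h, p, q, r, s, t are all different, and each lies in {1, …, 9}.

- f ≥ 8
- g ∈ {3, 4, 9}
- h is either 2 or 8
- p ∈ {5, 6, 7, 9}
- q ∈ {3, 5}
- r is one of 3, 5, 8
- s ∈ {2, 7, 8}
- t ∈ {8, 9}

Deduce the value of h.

The 8 variables draw from only 8 values {2, 3, 4, 5, 6, 7, 8, 9}, so each is used; only g can be 4, hence g = 4.
The 7 still-open variables draw from only 7 values {2, 3, 5, 6, 7, 8, 9}, so each is used; only p can be 6, hence p = 6.
The 6 still-open variables draw from only 6 values {2, 3, 5, 7, 8, 9}, so each is used; only s can be 7, hence s = 7.
Among the 5 still-open variables, 2 fits only h (and all 5 values in {2, 3, 5, 8, 9} must be used), so h = 2.

2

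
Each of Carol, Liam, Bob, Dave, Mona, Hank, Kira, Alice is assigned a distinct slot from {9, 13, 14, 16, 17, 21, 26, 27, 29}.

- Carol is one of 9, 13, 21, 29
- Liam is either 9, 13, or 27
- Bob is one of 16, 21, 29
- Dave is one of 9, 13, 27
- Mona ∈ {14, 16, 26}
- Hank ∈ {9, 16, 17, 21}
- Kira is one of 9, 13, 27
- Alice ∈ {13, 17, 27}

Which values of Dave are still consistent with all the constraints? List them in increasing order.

9, 13, 27

Liam, Dave, Kira between them cover only {9, 13, 27} — a naked triple. Remove those values from Carol, Hank, Alice.
Alice has just one choice, so Alice = 17. So Hank can't be 17.
Carol, Bob, Hank share exactly the 3 values {16, 21, 29}; by pigeonhole those values go to them, so strike 16, 21, 29 from Mona.
No further eliminations apply; Dave can still be any of 9, 13, 27.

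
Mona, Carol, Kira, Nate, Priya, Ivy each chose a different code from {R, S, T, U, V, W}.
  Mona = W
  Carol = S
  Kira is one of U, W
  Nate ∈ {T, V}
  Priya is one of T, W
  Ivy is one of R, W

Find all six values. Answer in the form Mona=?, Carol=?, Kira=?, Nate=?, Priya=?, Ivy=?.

Mona has just one choice, so Mona = W. Eliminate W elsewhere: Kira, Priya, Ivy.
Carol has just one choice, so Carol = S.
That leaves Kira = U.
Priya has just one choice, so Priya = T. Remove T from Nate.
Ivy has just one choice, so Ivy = R.
Nate has just one choice, so Nate = V.

Mona=W, Carol=S, Kira=U, Nate=V, Priya=T, Ivy=R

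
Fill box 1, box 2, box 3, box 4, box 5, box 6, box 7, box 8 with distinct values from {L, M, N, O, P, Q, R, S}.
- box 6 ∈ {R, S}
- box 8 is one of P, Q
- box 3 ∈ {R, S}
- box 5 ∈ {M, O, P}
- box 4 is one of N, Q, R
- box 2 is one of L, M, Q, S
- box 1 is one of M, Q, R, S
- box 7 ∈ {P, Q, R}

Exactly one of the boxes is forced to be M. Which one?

The 8 variables draw from only 8 values {L, M, N, O, P, Q, R, S}, so each is used; only box 2 can be L, hence box 2 = L.
The 7 still-open variables draw from only 7 values {M, N, O, P, Q, R, S}, so each is used; only box 4 can be N, hence box 4 = N.
The 6 still-open variables draw from only 6 values {M, O, P, Q, R, S}, so each is used; only box 5 can be O, hence box 5 = O.
The 5 still-open variables together cover exactly {M, P, Q, R, S} — 5 values for 5 variables — and M appears only in box 1's list, so box 1 = M.

box 1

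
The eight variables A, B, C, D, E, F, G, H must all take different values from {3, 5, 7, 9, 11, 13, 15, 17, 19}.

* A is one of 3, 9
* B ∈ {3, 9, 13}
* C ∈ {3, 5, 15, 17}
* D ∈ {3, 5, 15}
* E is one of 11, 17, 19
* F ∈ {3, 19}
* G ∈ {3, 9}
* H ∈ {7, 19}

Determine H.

A and G between them cover only {3, 9} — a naked pair. Remove those values from B, C, D, F.
That leaves B = 13.
F has just one choice, so F = 19. Remove 19 from E, H.
So H = 7.

7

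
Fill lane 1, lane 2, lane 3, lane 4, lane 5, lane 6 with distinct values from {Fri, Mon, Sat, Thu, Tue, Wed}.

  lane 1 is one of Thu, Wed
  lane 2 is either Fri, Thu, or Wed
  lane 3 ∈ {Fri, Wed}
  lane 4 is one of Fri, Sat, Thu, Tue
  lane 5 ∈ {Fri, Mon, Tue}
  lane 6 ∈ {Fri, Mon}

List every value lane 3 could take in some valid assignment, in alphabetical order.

Fri, Wed

Among the 6 variables, Sat fits only lane 4 (and all 6 values in {Fri, Mon, Sat, Thu, Tue, Wed} must be used), so lane 4 = Sat.
The 5 still-open variables together cover exactly {Fri, Mon, Thu, Tue, Wed} — 5 values for 5 variables — and Tue appears only in lane 5's list, so lane 5 = Tue.
Among the 4 still-open variables, Mon fits only lane 6 (and all 4 values in {Fri, Mon, Thu, Wed} must be used), so lane 6 = Mon.
No further eliminations apply; lane 3 can still be any of Fri, Wed.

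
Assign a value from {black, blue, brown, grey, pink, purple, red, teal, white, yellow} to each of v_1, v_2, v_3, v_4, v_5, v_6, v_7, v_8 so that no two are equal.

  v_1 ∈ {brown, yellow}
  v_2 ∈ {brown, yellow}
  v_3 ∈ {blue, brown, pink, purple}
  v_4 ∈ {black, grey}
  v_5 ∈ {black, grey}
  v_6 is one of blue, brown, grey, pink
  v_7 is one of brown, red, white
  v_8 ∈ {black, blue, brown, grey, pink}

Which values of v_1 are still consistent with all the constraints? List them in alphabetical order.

brown, yellow

v_1 and v_2 between them cover only {brown, yellow} — a naked pair. Remove those values from v_3, v_6, v_7, v_8.
v_4 and v_5 between them cover only {black, grey} — a naked pair. Remove those values from v_6, v_8.
v_6 and v_8 between them cover only {blue, pink} — a naked pair. Remove those values from v_3.
v_3's domain is down to {purple}, so v_3 = purple.
No further eliminations apply; v_1 can still be any of brown, yellow.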